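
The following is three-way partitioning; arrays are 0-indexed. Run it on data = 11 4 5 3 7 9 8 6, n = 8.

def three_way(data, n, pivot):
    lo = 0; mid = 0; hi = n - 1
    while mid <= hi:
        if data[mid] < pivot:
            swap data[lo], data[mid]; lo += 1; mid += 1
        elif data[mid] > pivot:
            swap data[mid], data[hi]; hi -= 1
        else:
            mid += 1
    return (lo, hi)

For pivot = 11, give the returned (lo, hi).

(7, 7)

pivot = 11; lo=0, mid=0, hi=7
data[mid]=11=11: mid=1
data[mid]=4<11: swap data[0],data[1]; lo=1,mid=2 → 4 11 5 3 7 9 8 6
data[mid]=5<11: swap data[1],data[2]; lo=2,mid=3 → 4 5 11 3 7 9 8 6
data[mid]=3<11: swap data[2],data[3]; lo=3,mid=4 → 4 5 3 11 7 9 8 6
data[mid]=7<11: swap data[3],data[4]; lo=4,mid=5 → 4 5 3 7 11 9 8 6
data[mid]=9<11: swap data[4],data[5]; lo=5,mid=6 → 4 5 3 7 9 11 8 6
data[mid]=8<11: swap data[5],data[6]; lo=6,mid=7 → 4 5 3 7 9 8 11 6
data[mid]=6<11: swap data[6],data[7]; lo=7,mid=8 → 4 5 3 7 9 8 6 11
end: lo=7, hi=7; data = 4 5 3 7 9 8 6 11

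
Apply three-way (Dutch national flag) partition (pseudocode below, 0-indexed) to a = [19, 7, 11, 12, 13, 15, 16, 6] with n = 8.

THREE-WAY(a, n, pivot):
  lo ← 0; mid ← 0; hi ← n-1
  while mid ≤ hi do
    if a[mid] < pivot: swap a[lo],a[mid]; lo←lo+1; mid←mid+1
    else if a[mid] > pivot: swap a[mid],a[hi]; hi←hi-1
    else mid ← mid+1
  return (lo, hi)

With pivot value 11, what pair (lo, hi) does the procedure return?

pivot = 11; lo=0, mid=0, hi=7
a[mid]=19>11: swap a[0],a[7]; hi=6 → [6, 7, 11, 12, 13, 15, 16, 19]
a[mid]=6<11: swap a[0],a[0]; lo=1,mid=1 → [6, 7, 11, 12, 13, 15, 16, 19]
a[mid]=7<11: swap a[1],a[1]; lo=2,mid=2 → [6, 7, 11, 12, 13, 15, 16, 19]
a[mid]=11=11: mid=3
a[mid]=12>11: swap a[3],a[6]; hi=5 → [6, 7, 11, 16, 13, 15, 12, 19]
a[mid]=16>11: swap a[3],a[5]; hi=4 → [6, 7, 11, 15, 13, 16, 12, 19]
a[mid]=15>11: swap a[3],a[4]; hi=3 → [6, 7, 11, 13, 15, 16, 12, 19]
a[mid]=13>11: swap a[3],a[3]; hi=2 → [6, 7, 11, 13, 15, 16, 12, 19]
end: lo=2, hi=2; a = [6, 7, 11, 13, 15, 16, 12, 19]

(2, 2)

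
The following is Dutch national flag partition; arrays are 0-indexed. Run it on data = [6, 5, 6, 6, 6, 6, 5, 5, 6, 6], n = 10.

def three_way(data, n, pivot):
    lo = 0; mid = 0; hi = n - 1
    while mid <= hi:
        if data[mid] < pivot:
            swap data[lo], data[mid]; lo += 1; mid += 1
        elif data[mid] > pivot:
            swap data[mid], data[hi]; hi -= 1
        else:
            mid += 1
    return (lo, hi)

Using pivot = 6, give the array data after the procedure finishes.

lo=0 mid=0 hi=9
6=6: mid=1
5<6: swap(0,1), lo=1 mid=2 ⇒ [5, 6, 6, 6, 6, 6, 5, 5, 6, 6]
6=6: mid=3
6=6: mid=4
6=6: mid=5
6=6: mid=6
5<6: swap(1,6), lo=2 mid=7 ⇒ [5, 5, 6, 6, 6, 6, 6, 5, 6, 6]
5<6: swap(2,7), lo=3 mid=8 ⇒ [5, 5, 5, 6, 6, 6, 6, 6, 6, 6]
6=6: mid=9
6=6: mid=10
done. lo=3 hi=9; data=[5, 5, 5, 6, 6, 6, 6, 6, 6, 6]

[5, 5, 5, 6, 6, 6, 6, 6, 6, 6]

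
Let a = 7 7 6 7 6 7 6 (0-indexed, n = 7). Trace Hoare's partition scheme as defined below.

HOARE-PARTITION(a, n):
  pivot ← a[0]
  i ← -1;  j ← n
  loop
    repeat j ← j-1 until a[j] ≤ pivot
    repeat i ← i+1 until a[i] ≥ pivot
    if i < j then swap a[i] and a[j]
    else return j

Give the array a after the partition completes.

6 7 6 6 7 7 7

pivot=7
j stops at 6 (6), i stops at 0 (7); swap ⇒ 6 7 6 7 6 7 7
j stops at 5 (7), i stops at 1 (7); swap ⇒ 6 7 6 7 6 7 7
j stops at 4 (6), i stops at 3 (7); swap ⇒ 6 7 6 6 7 7 7
j stops at 3, i stops at 4; i≥j ⇒ return 3. a=6 7 6 6 7 7 7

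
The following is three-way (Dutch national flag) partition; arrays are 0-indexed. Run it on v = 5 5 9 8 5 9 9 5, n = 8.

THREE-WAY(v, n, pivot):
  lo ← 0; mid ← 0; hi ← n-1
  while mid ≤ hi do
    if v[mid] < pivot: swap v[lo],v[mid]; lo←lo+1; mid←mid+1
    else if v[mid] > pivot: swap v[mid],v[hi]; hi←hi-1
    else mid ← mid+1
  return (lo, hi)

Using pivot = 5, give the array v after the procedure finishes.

5 5 5 5 9 9 8 9

lo=0 mid=0 hi=7
5=5: mid=1
5=5: mid=2
9>5: swap(2,7), hi=6 ⇒ 5 5 5 8 5 9 9 9
5=5: mid=3
8>5: swap(3,6), hi=5 ⇒ 5 5 5 9 5 9 8 9
9>5: swap(3,5), hi=4 ⇒ 5 5 5 9 5 9 8 9
9>5: swap(3,4), hi=3 ⇒ 5 5 5 5 9 9 8 9
5=5: mid=4
done. lo=0 hi=3; v=5 5 5 5 9 9 8 9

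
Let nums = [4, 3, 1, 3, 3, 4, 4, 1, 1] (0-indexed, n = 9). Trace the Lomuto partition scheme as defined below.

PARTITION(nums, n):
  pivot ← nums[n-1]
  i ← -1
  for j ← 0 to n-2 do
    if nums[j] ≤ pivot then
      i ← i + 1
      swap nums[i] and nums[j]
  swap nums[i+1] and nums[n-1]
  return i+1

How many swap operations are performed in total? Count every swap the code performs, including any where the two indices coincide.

pivot = nums[8] = 1; i = -1
j=0: nums[0]=4 > 1 → no swap
j=1: nums[1]=3 > 1 → no swap
j=2: nums[2]=1 ≤ 1 → i=0, swap nums[0],nums[2] → [1, 3, 4, 3, 3, 4, 4, 1, 1]
j=3: nums[3]=3 > 1 → no swap
j=4: nums[4]=3 > 1 → no swap
j=5: nums[5]=4 > 1 → no swap
j=6: nums[6]=4 > 1 → no swap
j=7: nums[7]=1 ≤ 1 → i=1, swap nums[1],nums[7] → [1, 1, 4, 3, 3, 4, 4, 3, 1]
final swap nums[2],nums[8] → [1, 1, 1, 3, 3, 4, 4, 3, 4]; return 2

3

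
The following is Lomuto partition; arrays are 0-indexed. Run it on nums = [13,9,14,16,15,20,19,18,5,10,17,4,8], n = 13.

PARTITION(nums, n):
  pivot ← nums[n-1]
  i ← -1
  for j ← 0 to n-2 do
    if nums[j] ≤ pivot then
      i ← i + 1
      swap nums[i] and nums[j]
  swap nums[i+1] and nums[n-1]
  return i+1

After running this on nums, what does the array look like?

pivot=8, i=-1
j=0: 13>8, skip
j=1: 9>8, skip
j=2: 14>8, skip
j=3: 16>8, skip
j=4: 15>8, skip
j=5: 20>8, skip
j=6: 19>8, skip
j=7: 18>8, skip
j=8: 5≤8, i=0, swap(0,8) ⇒ [5,9,14,16,15,20,19,18,13,10,17,4,8]
j=9: 10>8, skip
j=10: 17>8, skip
j=11: 4≤8, i=1, swap(1,11) ⇒ [5,4,14,16,15,20,19,18,13,10,17,9,8]
swap(2,12) ⇒ [5,4,8,16,15,20,19,18,13,10,17,9,14]; return 2

[5,4,8,16,15,20,19,18,13,10,17,9,14]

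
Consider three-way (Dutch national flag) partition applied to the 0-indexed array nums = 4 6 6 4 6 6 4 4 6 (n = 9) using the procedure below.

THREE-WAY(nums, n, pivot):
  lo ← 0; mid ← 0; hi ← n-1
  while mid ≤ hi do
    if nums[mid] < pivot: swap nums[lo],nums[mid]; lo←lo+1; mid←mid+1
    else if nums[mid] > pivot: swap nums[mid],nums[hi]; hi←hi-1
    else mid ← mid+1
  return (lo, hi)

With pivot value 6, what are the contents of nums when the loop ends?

4 4 4 4 6 6 6 6 6

pivot = 6; lo=0, mid=0, hi=8
nums[mid]=4<6: swap nums[0],nums[0]; lo=1,mid=1 → 4 6 6 4 6 6 4 4 6
nums[mid]=6=6: mid=2
nums[mid]=6=6: mid=3
nums[mid]=4<6: swap nums[1],nums[3]; lo=2,mid=4 → 4 4 6 6 6 6 4 4 6
nums[mid]=6=6: mid=5
nums[mid]=6=6: mid=6
nums[mid]=4<6: swap nums[2],nums[6]; lo=3,mid=7 → 4 4 4 6 6 6 6 4 6
nums[mid]=4<6: swap nums[3],nums[7]; lo=4,mid=8 → 4 4 4 4 6 6 6 6 6
nums[mid]=6=6: mid=9
end: lo=4, hi=8; nums = 4 4 4 4 6 6 6 6 6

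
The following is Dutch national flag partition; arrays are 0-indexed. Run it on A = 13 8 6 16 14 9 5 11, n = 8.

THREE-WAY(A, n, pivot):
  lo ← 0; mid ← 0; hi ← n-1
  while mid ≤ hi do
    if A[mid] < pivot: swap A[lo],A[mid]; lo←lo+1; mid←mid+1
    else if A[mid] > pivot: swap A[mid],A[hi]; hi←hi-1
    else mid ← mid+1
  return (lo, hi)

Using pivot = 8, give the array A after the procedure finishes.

lo=0 mid=0 hi=7
13>8: swap(0,7), hi=6 ⇒ 11 8 6 16 14 9 5 13
11>8: swap(0,6), hi=5 ⇒ 5 8 6 16 14 9 11 13
5<8: swap(0,0), lo=1 mid=1 ⇒ 5 8 6 16 14 9 11 13
8=8: mid=2
6<8: swap(1,2), lo=2 mid=3 ⇒ 5 6 8 16 14 9 11 13
16>8: swap(3,5), hi=4 ⇒ 5 6 8 9 14 16 11 13
9>8: swap(3,4), hi=3 ⇒ 5 6 8 14 9 16 11 13
14>8: swap(3,3), hi=2 ⇒ 5 6 8 14 9 16 11 13
done. lo=2 hi=2; A=5 6 8 14 9 16 11 13

5 6 8 14 9 16 11 13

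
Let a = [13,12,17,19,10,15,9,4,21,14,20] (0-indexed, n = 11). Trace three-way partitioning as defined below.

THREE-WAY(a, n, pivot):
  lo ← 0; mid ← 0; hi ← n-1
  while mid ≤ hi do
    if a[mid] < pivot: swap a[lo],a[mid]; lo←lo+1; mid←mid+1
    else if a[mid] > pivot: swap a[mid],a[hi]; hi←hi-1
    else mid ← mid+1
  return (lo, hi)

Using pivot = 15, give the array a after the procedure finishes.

pivot = 15; lo=0, mid=0, hi=10
a[mid]=13<15: swap a[0],a[0]; lo=1,mid=1 → [13,12,17,19,10,15,9,4,21,14,20]
a[mid]=12<15: swap a[1],a[1]; lo=2,mid=2 → [13,12,17,19,10,15,9,4,21,14,20]
a[mid]=17>15: swap a[2],a[10]; hi=9 → [13,12,20,19,10,15,9,4,21,14,17]
a[mid]=20>15: swap a[2],a[9]; hi=8 → [13,12,14,19,10,15,9,4,21,20,17]
a[mid]=14<15: swap a[2],a[2]; lo=3,mid=3 → [13,12,14,19,10,15,9,4,21,20,17]
a[mid]=19>15: swap a[3],a[8]; hi=7 → [13,12,14,21,10,15,9,4,19,20,17]
a[mid]=21>15: swap a[3],a[7]; hi=6 → [13,12,14,4,10,15,9,21,19,20,17]
a[mid]=4<15: swap a[3],a[3]; lo=4,mid=4 → [13,12,14,4,10,15,9,21,19,20,17]
a[mid]=10<15: swap a[4],a[4]; lo=5,mid=5 → [13,12,14,4,10,15,9,21,19,20,17]
a[mid]=15=15: mid=6
a[mid]=9<15: swap a[5],a[6]; lo=6,mid=7 → [13,12,14,4,10,9,15,21,19,20,17]
end: lo=6, hi=6; a = [13,12,14,4,10,9,15,21,19,20,17]

[13,12,14,4,10,9,15,21,19,20,17]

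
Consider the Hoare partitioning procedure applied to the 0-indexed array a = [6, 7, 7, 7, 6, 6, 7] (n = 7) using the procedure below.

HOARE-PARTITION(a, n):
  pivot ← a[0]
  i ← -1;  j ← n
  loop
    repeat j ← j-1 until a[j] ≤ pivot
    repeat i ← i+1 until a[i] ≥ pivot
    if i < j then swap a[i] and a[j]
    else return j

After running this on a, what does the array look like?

[6, 6, 7, 7, 7, 6, 7]

pivot=6
j stops at 5 (6), i stops at 0 (6); swap ⇒ [6, 7, 7, 7, 6, 6, 7]
j stops at 4 (6), i stops at 1 (7); swap ⇒ [6, 6, 7, 7, 7, 6, 7]
j stops at 1, i stops at 2; i≥j ⇒ return 1. a=[6, 6, 7, 7, 7, 6, 7]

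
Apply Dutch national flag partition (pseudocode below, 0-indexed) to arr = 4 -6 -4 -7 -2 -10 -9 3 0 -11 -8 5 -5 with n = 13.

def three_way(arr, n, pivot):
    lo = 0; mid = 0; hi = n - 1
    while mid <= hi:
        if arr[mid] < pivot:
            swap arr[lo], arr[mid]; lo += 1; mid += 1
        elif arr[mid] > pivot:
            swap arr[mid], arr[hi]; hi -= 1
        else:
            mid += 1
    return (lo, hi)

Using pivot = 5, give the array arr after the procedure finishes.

pivot = 5; lo=0, mid=0, hi=12
arr[mid]=4<5: swap arr[0],arr[0]; lo=1,mid=1 → 4 -6 -4 -7 -2 -10 -9 3 0 -11 -8 5 -5
arr[mid]=-6<5: swap arr[1],arr[1]; lo=2,mid=2 → 4 -6 -4 -7 -2 -10 -9 3 0 -11 -8 5 -5
arr[mid]=-4<5: swap arr[2],arr[2]; lo=3,mid=3 → 4 -6 -4 -7 -2 -10 -9 3 0 -11 -8 5 -5
arr[mid]=-7<5: swap arr[3],arr[3]; lo=4,mid=4 → 4 -6 -4 -7 -2 -10 -9 3 0 -11 -8 5 -5
arr[mid]=-2<5: swap arr[4],arr[4]; lo=5,mid=5 → 4 -6 -4 -7 -2 -10 -9 3 0 -11 -8 5 -5
arr[mid]=-10<5: swap arr[5],arr[5]; lo=6,mid=6 → 4 -6 -4 -7 -2 -10 -9 3 0 -11 -8 5 -5
arr[mid]=-9<5: swap arr[6],arr[6]; lo=7,mid=7 → 4 -6 -4 -7 -2 -10 -9 3 0 -11 -8 5 -5
arr[mid]=3<5: swap arr[7],arr[7]; lo=8,mid=8 → 4 -6 -4 -7 -2 -10 -9 3 0 -11 -8 5 -5
arr[mid]=0<5: swap arr[8],arr[8]; lo=9,mid=9 → 4 -6 -4 -7 -2 -10 -9 3 0 -11 -8 5 -5
arr[mid]=-11<5: swap arr[9],arr[9]; lo=10,mid=10 → 4 -6 -4 -7 -2 -10 -9 3 0 -11 -8 5 -5
arr[mid]=-8<5: swap arr[10],arr[10]; lo=11,mid=11 → 4 -6 -4 -7 -2 -10 -9 3 0 -11 -8 5 -5
arr[mid]=5=5: mid=12
arr[mid]=-5<5: swap arr[11],arr[12]; lo=12,mid=13 → 4 -6 -4 -7 -2 -10 -9 3 0 -11 -8 -5 5
end: lo=12, hi=12; arr = 4 -6 -4 -7 -2 -10 -9 3 0 -11 -8 -5 5

4 -6 -4 -7 -2 -10 -9 3 0 -11 -8 -5 5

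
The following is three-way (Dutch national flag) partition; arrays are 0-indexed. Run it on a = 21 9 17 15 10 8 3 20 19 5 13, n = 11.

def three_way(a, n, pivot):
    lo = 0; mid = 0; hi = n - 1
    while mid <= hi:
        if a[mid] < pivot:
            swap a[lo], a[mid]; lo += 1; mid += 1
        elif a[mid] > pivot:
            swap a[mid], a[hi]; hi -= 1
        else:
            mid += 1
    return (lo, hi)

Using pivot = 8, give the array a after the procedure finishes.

pivot = 8; lo=0, mid=0, hi=10
a[mid]=21>8: swap a[0],a[10]; hi=9 → 13 9 17 15 10 8 3 20 19 5 21
a[mid]=13>8: swap a[0],a[9]; hi=8 → 5 9 17 15 10 8 3 20 19 13 21
a[mid]=5<8: swap a[0],a[0]; lo=1,mid=1 → 5 9 17 15 10 8 3 20 19 13 21
a[mid]=9>8: swap a[1],a[8]; hi=7 → 5 19 17 15 10 8 3 20 9 13 21
a[mid]=19>8: swap a[1],a[7]; hi=6 → 5 20 17 15 10 8 3 19 9 13 21
a[mid]=20>8: swap a[1],a[6]; hi=5 → 5 3 17 15 10 8 20 19 9 13 21
a[mid]=3<8: swap a[1],a[1]; lo=2,mid=2 → 5 3 17 15 10 8 20 19 9 13 21
a[mid]=17>8: swap a[2],a[5]; hi=4 → 5 3 8 15 10 17 20 19 9 13 21
a[mid]=8=8: mid=3
a[mid]=15>8: swap a[3],a[4]; hi=3 → 5 3 8 10 15 17 20 19 9 13 21
a[mid]=10>8: swap a[3],a[3]; hi=2 → 5 3 8 10 15 17 20 19 9 13 21
end: lo=2, hi=2; a = 5 3 8 10 15 17 20 19 9 13 21

5 3 8 10 15 17 20 19 9 13 21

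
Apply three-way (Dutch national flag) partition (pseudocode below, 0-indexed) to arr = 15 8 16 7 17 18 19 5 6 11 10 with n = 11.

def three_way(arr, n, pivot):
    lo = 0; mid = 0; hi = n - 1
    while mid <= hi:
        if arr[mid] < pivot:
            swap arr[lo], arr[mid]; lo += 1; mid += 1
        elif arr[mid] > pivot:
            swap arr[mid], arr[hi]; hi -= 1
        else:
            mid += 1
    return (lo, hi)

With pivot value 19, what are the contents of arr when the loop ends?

15 8 16 7 17 18 5 6 11 10 19

pivot = 19; lo=0, mid=0, hi=10
arr[mid]=15<19: swap arr[0],arr[0]; lo=1,mid=1 → 15 8 16 7 17 18 19 5 6 11 10
arr[mid]=8<19: swap arr[1],arr[1]; lo=2,mid=2 → 15 8 16 7 17 18 19 5 6 11 10
arr[mid]=16<19: swap arr[2],arr[2]; lo=3,mid=3 → 15 8 16 7 17 18 19 5 6 11 10
arr[mid]=7<19: swap arr[3],arr[3]; lo=4,mid=4 → 15 8 16 7 17 18 19 5 6 11 10
arr[mid]=17<19: swap arr[4],arr[4]; lo=5,mid=5 → 15 8 16 7 17 18 19 5 6 11 10
arr[mid]=18<19: swap arr[5],arr[5]; lo=6,mid=6 → 15 8 16 7 17 18 19 5 6 11 10
arr[mid]=19=19: mid=7
arr[mid]=5<19: swap arr[6],arr[7]; lo=7,mid=8 → 15 8 16 7 17 18 5 19 6 11 10
arr[mid]=6<19: swap arr[7],arr[8]; lo=8,mid=9 → 15 8 16 7 17 18 5 6 19 11 10
arr[mid]=11<19: swap arr[8],arr[9]; lo=9,mid=10 → 15 8 16 7 17 18 5 6 11 19 10
arr[mid]=10<19: swap arr[9],arr[10]; lo=10,mid=11 → 15 8 16 7 17 18 5 6 11 10 19
end: lo=10, hi=10; arr = 15 8 16 7 17 18 5 6 11 10 19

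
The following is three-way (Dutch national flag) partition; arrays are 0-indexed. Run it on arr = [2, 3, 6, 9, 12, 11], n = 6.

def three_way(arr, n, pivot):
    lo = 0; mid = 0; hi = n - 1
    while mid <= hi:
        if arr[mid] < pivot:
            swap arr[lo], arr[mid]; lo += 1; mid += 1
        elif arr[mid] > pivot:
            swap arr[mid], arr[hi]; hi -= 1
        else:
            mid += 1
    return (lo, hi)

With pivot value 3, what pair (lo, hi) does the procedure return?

pivot = 3; lo=0, mid=0, hi=5
arr[mid]=2<3: swap arr[0],arr[0]; lo=1,mid=1 → [2, 3, 6, 9, 12, 11]
arr[mid]=3=3: mid=2
arr[mid]=6>3: swap arr[2],arr[5]; hi=4 → [2, 3, 11, 9, 12, 6]
arr[mid]=11>3: swap arr[2],arr[4]; hi=3 → [2, 3, 12, 9, 11, 6]
arr[mid]=12>3: swap arr[2],arr[3]; hi=2 → [2, 3, 9, 12, 11, 6]
arr[mid]=9>3: swap arr[2],arr[2]; hi=1 → [2, 3, 9, 12, 11, 6]
end: lo=1, hi=1; arr = [2, 3, 9, 12, 11, 6]

(1, 1)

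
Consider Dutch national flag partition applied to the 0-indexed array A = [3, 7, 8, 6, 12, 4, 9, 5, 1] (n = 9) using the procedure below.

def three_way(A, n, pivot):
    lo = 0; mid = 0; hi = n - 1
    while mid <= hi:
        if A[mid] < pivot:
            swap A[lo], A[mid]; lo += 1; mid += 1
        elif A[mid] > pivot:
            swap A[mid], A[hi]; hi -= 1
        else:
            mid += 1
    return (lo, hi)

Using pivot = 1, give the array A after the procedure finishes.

pivot = 1; lo=0, mid=0, hi=8
A[mid]=3>1: swap A[0],A[8]; hi=7 → [1, 7, 8, 6, 12, 4, 9, 5, 3]
A[mid]=1=1: mid=1
A[mid]=7>1: swap A[1],A[7]; hi=6 → [1, 5, 8, 6, 12, 4, 9, 7, 3]
A[mid]=5>1: swap A[1],A[6]; hi=5 → [1, 9, 8, 6, 12, 4, 5, 7, 3]
A[mid]=9>1: swap A[1],A[5]; hi=4 → [1, 4, 8, 6, 12, 9, 5, 7, 3]
A[mid]=4>1: swap A[1],A[4]; hi=3 → [1, 12, 8, 6, 4, 9, 5, 7, 3]
A[mid]=12>1: swap A[1],A[3]; hi=2 → [1, 6, 8, 12, 4, 9, 5, 7, 3]
A[mid]=6>1: swap A[1],A[2]; hi=1 → [1, 8, 6, 12, 4, 9, 5, 7, 3]
A[mid]=8>1: swap A[1],A[1]; hi=0 → [1, 8, 6, 12, 4, 9, 5, 7, 3]
end: lo=0, hi=0; A = [1, 8, 6, 12, 4, 9, 5, 7, 3]

[1, 8, 6, 12, 4, 9, 5, 7, 3]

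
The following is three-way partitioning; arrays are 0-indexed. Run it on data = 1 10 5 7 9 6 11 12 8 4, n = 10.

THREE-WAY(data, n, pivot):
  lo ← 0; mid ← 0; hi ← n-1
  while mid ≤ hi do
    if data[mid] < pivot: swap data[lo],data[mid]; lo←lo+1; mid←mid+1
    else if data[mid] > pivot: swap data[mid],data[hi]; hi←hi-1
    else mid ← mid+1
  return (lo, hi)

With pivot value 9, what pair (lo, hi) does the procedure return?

pivot = 9; lo=0, mid=0, hi=9
data[mid]=1<9: swap data[0],data[0]; lo=1,mid=1 → 1 10 5 7 9 6 11 12 8 4
data[mid]=10>9: swap data[1],data[9]; hi=8 → 1 4 5 7 9 6 11 12 8 10
data[mid]=4<9: swap data[1],data[1]; lo=2,mid=2 → 1 4 5 7 9 6 11 12 8 10
data[mid]=5<9: swap data[2],data[2]; lo=3,mid=3 → 1 4 5 7 9 6 11 12 8 10
data[mid]=7<9: swap data[3],data[3]; lo=4,mid=4 → 1 4 5 7 9 6 11 12 8 10
data[mid]=9=9: mid=5
data[mid]=6<9: swap data[4],data[5]; lo=5,mid=6 → 1 4 5 7 6 9 11 12 8 10
data[mid]=11>9: swap data[6],data[8]; hi=7 → 1 4 5 7 6 9 8 12 11 10
data[mid]=8<9: swap data[5],data[6]; lo=6,mid=7 → 1 4 5 7 6 8 9 12 11 10
data[mid]=12>9: swap data[7],data[7]; hi=6 → 1 4 5 7 6 8 9 12 11 10
end: lo=6, hi=6; data = 1 4 5 7 6 8 9 12 11 10

(6, 6)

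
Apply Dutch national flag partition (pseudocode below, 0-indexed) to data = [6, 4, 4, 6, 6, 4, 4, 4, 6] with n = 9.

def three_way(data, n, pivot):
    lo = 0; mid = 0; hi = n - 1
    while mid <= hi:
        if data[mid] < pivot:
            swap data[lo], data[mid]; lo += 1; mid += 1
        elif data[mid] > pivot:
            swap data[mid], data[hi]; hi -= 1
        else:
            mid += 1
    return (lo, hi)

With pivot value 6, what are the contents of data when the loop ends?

lo=0 mid=0 hi=8
6=6: mid=1
4<6: swap(0,1), lo=1 mid=2 ⇒ [4, 6, 4, 6, 6, 4, 4, 4, 6]
4<6: swap(1,2), lo=2 mid=3 ⇒ [4, 4, 6, 6, 6, 4, 4, 4, 6]
6=6: mid=4
6=6: mid=5
4<6: swap(2,5), lo=3 mid=6 ⇒ [4, 4, 4, 6, 6, 6, 4, 4, 6]
4<6: swap(3,6), lo=4 mid=7 ⇒ [4, 4, 4, 4, 6, 6, 6, 4, 6]
4<6: swap(4,7), lo=5 mid=8 ⇒ [4, 4, 4, 4, 4, 6, 6, 6, 6]
6=6: mid=9
done. lo=5 hi=8; data=[4, 4, 4, 4, 4, 6, 6, 6, 6]

[4, 4, 4, 4, 4, 6, 6, 6, 6]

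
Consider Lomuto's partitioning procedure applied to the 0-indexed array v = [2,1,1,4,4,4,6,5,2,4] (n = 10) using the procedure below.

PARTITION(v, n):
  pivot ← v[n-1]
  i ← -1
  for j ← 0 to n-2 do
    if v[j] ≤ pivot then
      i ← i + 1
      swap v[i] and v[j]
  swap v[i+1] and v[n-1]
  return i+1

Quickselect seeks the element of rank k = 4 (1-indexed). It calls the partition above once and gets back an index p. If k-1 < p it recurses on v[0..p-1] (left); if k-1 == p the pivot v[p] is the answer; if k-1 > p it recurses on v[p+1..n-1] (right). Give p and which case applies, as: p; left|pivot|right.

pivot = v[9] = 4; i = -1
j=0: v[0]=2 ≤ 4 → i=0, swap v[0],v[0] (no change) → [2,1,1,4,4,4,6,5,2,4]
j=1: v[1]=1 ≤ 4 → i=1, swap v[1],v[1] (no change) → [2,1,1,4,4,4,6,5,2,4]
j=2: v[2]=1 ≤ 4 → i=2, swap v[2],v[2] (no change) → [2,1,1,4,4,4,6,5,2,4]
j=3: v[3]=4 ≤ 4 → i=3, swap v[3],v[3] (no change) → [2,1,1,4,4,4,6,5,2,4]
j=4: v[4]=4 ≤ 4 → i=4, swap v[4],v[4] (no change) → [2,1,1,4,4,4,6,5,2,4]
j=5: v[5]=4 ≤ 4 → i=5, swap v[5],v[5] (no change) → [2,1,1,4,4,4,6,5,2,4]
j=6: v[6]=6 > 4 → no swap
j=7: v[7]=5 > 4 → no swap
j=8: v[8]=2 ≤ 4 → i=6, swap v[6],v[8] → [2,1,1,4,4,4,2,5,6,4]
final swap v[7],v[9] → [2,1,1,4,4,4,2,4,6,5]; return 7
p = 7; k-1 = 3 < 7 ⇒ left

7; left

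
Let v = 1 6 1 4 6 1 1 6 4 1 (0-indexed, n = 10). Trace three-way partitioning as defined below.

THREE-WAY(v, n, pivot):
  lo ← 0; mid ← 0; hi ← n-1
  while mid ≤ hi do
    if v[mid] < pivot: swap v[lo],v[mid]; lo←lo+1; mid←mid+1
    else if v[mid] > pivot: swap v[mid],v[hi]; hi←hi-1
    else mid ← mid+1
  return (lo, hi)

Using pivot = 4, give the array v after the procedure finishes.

lo=0 mid=0 hi=9
1<4: swap(0,0), lo=1 mid=1 ⇒ 1 6 1 4 6 1 1 6 4 1
6>4: swap(1,9), hi=8 ⇒ 1 1 1 4 6 1 1 6 4 6
1<4: swap(1,1), lo=2 mid=2 ⇒ 1 1 1 4 6 1 1 6 4 6
1<4: swap(2,2), lo=3 mid=3 ⇒ 1 1 1 4 6 1 1 6 4 6
4=4: mid=4
6>4: swap(4,8), hi=7 ⇒ 1 1 1 4 4 1 1 6 6 6
4=4: mid=5
1<4: swap(3,5), lo=4 mid=6 ⇒ 1 1 1 1 4 4 1 6 6 6
1<4: swap(4,6), lo=5 mid=7 ⇒ 1 1 1 1 1 4 4 6 6 6
6>4: swap(7,7), hi=6 ⇒ 1 1 1 1 1 4 4 6 6 6
done. lo=5 hi=6; v=1 1 1 1 1 4 4 6 6 6

1 1 1 1 1 4 4 6 6 6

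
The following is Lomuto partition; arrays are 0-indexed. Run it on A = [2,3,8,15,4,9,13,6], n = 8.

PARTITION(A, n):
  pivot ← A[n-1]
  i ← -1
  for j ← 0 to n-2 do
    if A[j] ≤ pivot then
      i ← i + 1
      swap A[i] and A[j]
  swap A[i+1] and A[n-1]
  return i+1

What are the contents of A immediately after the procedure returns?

[2,3,4,6,8,9,13,15]

pivot=6, i=-1
j=0: 2≤6, i=0, swap(0,0) ⇒ [2,3,8,15,4,9,13,6]
j=1: 3≤6, i=1, swap(1,1) ⇒ [2,3,8,15,4,9,13,6]
j=2: 8>6, skip
j=3: 15>6, skip
j=4: 4≤6, i=2, swap(2,4) ⇒ [2,3,4,15,8,9,13,6]
j=5: 9>6, skip
j=6: 13>6, skip
swap(3,7) ⇒ [2,3,4,6,8,9,13,15]; return 3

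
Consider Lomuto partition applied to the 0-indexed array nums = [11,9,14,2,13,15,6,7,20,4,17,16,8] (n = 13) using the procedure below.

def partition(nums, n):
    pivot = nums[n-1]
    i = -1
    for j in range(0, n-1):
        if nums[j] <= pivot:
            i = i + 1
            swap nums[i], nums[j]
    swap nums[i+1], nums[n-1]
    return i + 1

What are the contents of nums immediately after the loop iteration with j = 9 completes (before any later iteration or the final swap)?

pivot = nums[12] = 8; i = -1
j=0: nums[0]=11 > 8 → no swap
j=1: nums[1]=9 > 8 → no swap
j=2: nums[2]=14 > 8 → no swap
j=3: nums[3]=2 ≤ 8 → i=0, swap nums[0],nums[3] → [2,9,14,11,13,15,6,7,20,4,17,16,8]
j=4: nums[4]=13 > 8 → no swap
j=5: nums[5]=15 > 8 → no swap
j=6: nums[6]=6 ≤ 8 → i=1, swap nums[1],nums[6] → [2,6,14,11,13,15,9,7,20,4,17,16,8]
j=7: nums[7]=7 ≤ 8 → i=2, swap nums[2],nums[7] → [2,6,7,11,13,15,9,14,20,4,17,16,8]
j=8: nums[8]=20 > 8 → no swap
j=9: nums[9]=4 ≤ 8 → i=3, swap nums[3],nums[9] → [2,6,7,4,13,15,9,14,20,11,17,16,8]
(after j=9) nums = [2,6,7,4,13,15,9,14,20,11,17,16,8]

[2,6,7,4,13,15,9,14,20,11,17,16,8]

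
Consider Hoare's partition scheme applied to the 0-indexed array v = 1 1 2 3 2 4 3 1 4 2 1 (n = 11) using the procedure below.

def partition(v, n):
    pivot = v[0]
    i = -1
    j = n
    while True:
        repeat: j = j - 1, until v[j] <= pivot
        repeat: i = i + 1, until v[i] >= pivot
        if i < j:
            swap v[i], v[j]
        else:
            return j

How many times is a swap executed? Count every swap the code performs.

pivot = v[0] = 1; i = -1, j = 11
j→10 (v[10]=1≤1), i→0 (v[0]=1≥1); i<j, swap → 1 1 2 3 2 4 3 1 4 2 1
j→7 (v[7]=1≤1), i→1 (v[1]=1≥1); i<j, swap → 1 1 2 3 2 4 3 1 4 2 1
j→1, i→2; i≥j, return j=1. v = 1 1 2 3 2 4 3 1 4 2 1

2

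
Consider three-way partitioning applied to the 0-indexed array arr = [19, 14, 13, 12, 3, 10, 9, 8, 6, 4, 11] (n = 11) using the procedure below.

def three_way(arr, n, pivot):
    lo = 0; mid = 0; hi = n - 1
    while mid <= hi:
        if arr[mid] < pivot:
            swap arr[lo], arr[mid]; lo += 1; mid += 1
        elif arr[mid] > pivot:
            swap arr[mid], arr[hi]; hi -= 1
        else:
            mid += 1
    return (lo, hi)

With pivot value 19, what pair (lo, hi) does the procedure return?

pivot = 19; lo=0, mid=0, hi=10
arr[mid]=19=19: mid=1
arr[mid]=14<19: swap arr[0],arr[1]; lo=1,mid=2 → [14, 19, 13, 12, 3, 10, 9, 8, 6, 4, 11]
arr[mid]=13<19: swap arr[1],arr[2]; lo=2,mid=3 → [14, 13, 19, 12, 3, 10, 9, 8, 6, 4, 11]
arr[mid]=12<19: swap arr[2],arr[3]; lo=3,mid=4 → [14, 13, 12, 19, 3, 10, 9, 8, 6, 4, 11]
arr[mid]=3<19: swap arr[3],arr[4]; lo=4,mid=5 → [14, 13, 12, 3, 19, 10, 9, 8, 6, 4, 11]
arr[mid]=10<19: swap arr[4],arr[5]; lo=5,mid=6 → [14, 13, 12, 3, 10, 19, 9, 8, 6, 4, 11]
arr[mid]=9<19: swap arr[5],arr[6]; lo=6,mid=7 → [14, 13, 12, 3, 10, 9, 19, 8, 6, 4, 11]
arr[mid]=8<19: swap arr[6],arr[7]; lo=7,mid=8 → [14, 13, 12, 3, 10, 9, 8, 19, 6, 4, 11]
arr[mid]=6<19: swap arr[7],arr[8]; lo=8,mid=9 → [14, 13, 12, 3, 10, 9, 8, 6, 19, 4, 11]
arr[mid]=4<19: swap arr[8],arr[9]; lo=9,mid=10 → [14, 13, 12, 3, 10, 9, 8, 6, 4, 19, 11]
arr[mid]=11<19: swap arr[9],arr[10]; lo=10,mid=11 → [14, 13, 12, 3, 10, 9, 8, 6, 4, 11, 19]
end: lo=10, hi=10; arr = [14, 13, 12, 3, 10, 9, 8, 6, 4, 11, 19]

(10, 10)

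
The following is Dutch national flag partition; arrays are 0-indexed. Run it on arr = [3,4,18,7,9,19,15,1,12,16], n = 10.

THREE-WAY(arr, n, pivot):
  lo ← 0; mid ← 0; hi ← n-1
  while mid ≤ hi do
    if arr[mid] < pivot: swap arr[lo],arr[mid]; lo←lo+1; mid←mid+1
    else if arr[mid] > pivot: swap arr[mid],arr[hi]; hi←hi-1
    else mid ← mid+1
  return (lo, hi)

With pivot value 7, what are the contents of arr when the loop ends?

[3,4,1,7,19,15,9,12,16,18]

lo=0 mid=0 hi=9
3<7: swap(0,0), lo=1 mid=1 ⇒ [3,4,18,7,9,19,15,1,12,16]
4<7: swap(1,1), lo=2 mid=2 ⇒ [3,4,18,7,9,19,15,1,12,16]
18>7: swap(2,9), hi=8 ⇒ [3,4,16,7,9,19,15,1,12,18]
16>7: swap(2,8), hi=7 ⇒ [3,4,12,7,9,19,15,1,16,18]
12>7: swap(2,7), hi=6 ⇒ [3,4,1,7,9,19,15,12,16,18]
1<7: swap(2,2), lo=3 mid=3 ⇒ [3,4,1,7,9,19,15,12,16,18]
7=7: mid=4
9>7: swap(4,6), hi=5 ⇒ [3,4,1,7,15,19,9,12,16,18]
15>7: swap(4,5), hi=4 ⇒ [3,4,1,7,19,15,9,12,16,18]
19>7: swap(4,4), hi=3 ⇒ [3,4,1,7,19,15,9,12,16,18]
done. lo=3 hi=3; arr=[3,4,1,7,19,15,9,12,16,18]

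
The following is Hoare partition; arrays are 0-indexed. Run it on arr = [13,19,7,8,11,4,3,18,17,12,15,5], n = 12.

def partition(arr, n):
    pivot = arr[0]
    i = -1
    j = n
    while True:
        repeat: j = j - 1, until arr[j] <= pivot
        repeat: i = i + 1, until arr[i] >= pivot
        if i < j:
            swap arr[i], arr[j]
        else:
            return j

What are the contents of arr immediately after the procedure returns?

[5,12,7,8,11,4,3,18,17,19,15,13]

pivot=13
j stops at 11 (5), i stops at 0 (13); swap ⇒ [5,19,7,8,11,4,3,18,17,12,15,13]
j stops at 9 (12), i stops at 1 (19); swap ⇒ [5,12,7,8,11,4,3,18,17,19,15,13]
j stops at 6, i stops at 7; i≥j ⇒ return 6. arr=[5,12,7,8,11,4,3,18,17,19,15,13]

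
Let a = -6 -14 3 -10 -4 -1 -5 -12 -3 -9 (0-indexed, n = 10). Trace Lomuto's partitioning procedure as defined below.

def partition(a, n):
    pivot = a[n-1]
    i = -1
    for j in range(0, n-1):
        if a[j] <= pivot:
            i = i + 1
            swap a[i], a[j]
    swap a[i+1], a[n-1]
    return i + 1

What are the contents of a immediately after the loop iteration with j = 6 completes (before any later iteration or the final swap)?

-14 -10 3 -6 -4 -1 -5 -12 -3 -9

pivot = a[9] = -9; i = -1
j=0: a[0]=-6 > -9 → no swap
j=1: a[1]=-14 ≤ -9 → i=0, swap a[0],a[1] → -14 -6 3 -10 -4 -1 -5 -12 -3 -9
j=2: a[2]=3 > -9 → no swap
j=3: a[3]=-10 ≤ -9 → i=1, swap a[1],a[3] → -14 -10 3 -6 -4 -1 -5 -12 -3 -9
j=4: a[4]=-4 > -9 → no swap
j=5: a[5]=-1 > -9 → no swap
j=6: a[6]=-5 > -9 → no swap
(after j=6) a = -14 -10 3 -6 -4 -1 -5 -12 -3 -9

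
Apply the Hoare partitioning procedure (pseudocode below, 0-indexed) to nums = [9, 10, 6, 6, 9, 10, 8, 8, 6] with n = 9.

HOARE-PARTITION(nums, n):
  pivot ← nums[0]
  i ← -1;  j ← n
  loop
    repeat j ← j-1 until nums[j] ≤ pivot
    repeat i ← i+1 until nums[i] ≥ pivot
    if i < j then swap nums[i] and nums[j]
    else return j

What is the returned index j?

pivot=9
j stops at 8 (6), i stops at 0 (9); swap ⇒ [6, 10, 6, 6, 9, 10, 8, 8, 9]
j stops at 7 (8), i stops at 1 (10); swap ⇒ [6, 8, 6, 6, 9, 10, 8, 10, 9]
j stops at 6 (8), i stops at 4 (9); swap ⇒ [6, 8, 6, 6, 8, 10, 9, 10, 9]
j stops at 4, i stops at 5; i≥j ⇒ return 4. nums=[6, 8, 6, 6, 8, 10, 9, 10, 9]

4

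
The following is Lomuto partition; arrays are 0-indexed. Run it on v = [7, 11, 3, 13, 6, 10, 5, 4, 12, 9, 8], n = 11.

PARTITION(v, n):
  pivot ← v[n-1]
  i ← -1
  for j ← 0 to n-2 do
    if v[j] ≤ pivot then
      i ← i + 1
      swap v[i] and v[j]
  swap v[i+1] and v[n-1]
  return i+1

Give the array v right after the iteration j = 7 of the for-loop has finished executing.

[7, 3, 6, 5, 4, 10, 13, 11, 12, 9, 8]

pivot = v[10] = 8; i = -1
j=0: v[0]=7 ≤ 8 → i=0, swap v[0],v[0] (no change) → [7, 11, 3, 13, 6, 10, 5, 4, 12, 9, 8]
j=1: v[1]=11 > 8 → no swap
j=2: v[2]=3 ≤ 8 → i=1, swap v[1],v[2] → [7, 3, 11, 13, 6, 10, 5, 4, 12, 9, 8]
j=3: v[3]=13 > 8 → no swap
j=4: v[4]=6 ≤ 8 → i=2, swap v[2],v[4] → [7, 3, 6, 13, 11, 10, 5, 4, 12, 9, 8]
j=5: v[5]=10 > 8 → no swap
j=6: v[6]=5 ≤ 8 → i=3, swap v[3],v[6] → [7, 3, 6, 5, 11, 10, 13, 4, 12, 9, 8]
j=7: v[7]=4 ≤ 8 → i=4, swap v[4],v[7] → [7, 3, 6, 5, 4, 10, 13, 11, 12, 9, 8]
(after j=7) v = [7, 3, 6, 5, 4, 10, 13, 11, 12, 9, 8]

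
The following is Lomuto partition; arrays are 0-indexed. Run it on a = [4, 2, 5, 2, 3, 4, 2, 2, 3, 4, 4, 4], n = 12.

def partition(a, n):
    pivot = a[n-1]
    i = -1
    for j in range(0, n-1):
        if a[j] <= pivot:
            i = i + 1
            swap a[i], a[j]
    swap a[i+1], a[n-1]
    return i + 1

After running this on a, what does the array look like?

pivot=4, i=-1
j=0: 4≤4, i=0, swap(0,0) ⇒ [4, 2, 5, 2, 3, 4, 2, 2, 3, 4, 4, 4]
j=1: 2≤4, i=1, swap(1,1) ⇒ [4, 2, 5, 2, 3, 4, 2, 2, 3, 4, 4, 4]
j=2: 5>4, skip
j=3: 2≤4, i=2, swap(2,3) ⇒ [4, 2, 2, 5, 3, 4, 2, 2, 3, 4, 4, 4]
j=4: 3≤4, i=3, swap(3,4) ⇒ [4, 2, 2, 3, 5, 4, 2, 2, 3, 4, 4, 4]
j=5: 4≤4, i=4, swap(4,5) ⇒ [4, 2, 2, 3, 4, 5, 2, 2, 3, 4, 4, 4]
j=6: 2≤4, i=5, swap(5,6) ⇒ [4, 2, 2, 3, 4, 2, 5, 2, 3, 4, 4, 4]
j=7: 2≤4, i=6, swap(6,7) ⇒ [4, 2, 2, 3, 4, 2, 2, 5, 3, 4, 4, 4]
j=8: 3≤4, i=7, swap(7,8) ⇒ [4, 2, 2, 3, 4, 2, 2, 3, 5, 4, 4, 4]
j=9: 4≤4, i=8, swap(8,9) ⇒ [4, 2, 2, 3, 4, 2, 2, 3, 4, 5, 4, 4]
j=10: 4≤4, i=9, swap(9,10) ⇒ [4, 2, 2, 3, 4, 2, 2, 3, 4, 4, 5, 4]
swap(10,11) ⇒ [4, 2, 2, 3, 4, 2, 2, 3, 4, 4, 4, 5]; return 10

[4, 2, 2, 3, 4, 2, 2, 3, 4, 4, 4, 5]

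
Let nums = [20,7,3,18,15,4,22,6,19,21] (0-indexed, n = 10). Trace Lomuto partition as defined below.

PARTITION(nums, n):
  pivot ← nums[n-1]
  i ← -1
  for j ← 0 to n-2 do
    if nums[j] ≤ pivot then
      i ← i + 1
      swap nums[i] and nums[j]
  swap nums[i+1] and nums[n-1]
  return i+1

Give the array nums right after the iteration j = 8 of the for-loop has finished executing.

[20,7,3,18,15,4,6,19,22,21]

pivot=21, i=-1
j=0: 20≤21, i=0, swap(0,0) ⇒ [20,7,3,18,15,4,22,6,19,21]
j=1: 7≤21, i=1, swap(1,1) ⇒ [20,7,3,18,15,4,22,6,19,21]
j=2: 3≤21, i=2, swap(2,2) ⇒ [20,7,3,18,15,4,22,6,19,21]
j=3: 18≤21, i=3, swap(3,3) ⇒ [20,7,3,18,15,4,22,6,19,21]
j=4: 15≤21, i=4, swap(4,4) ⇒ [20,7,3,18,15,4,22,6,19,21]
j=5: 4≤21, i=5, swap(5,5) ⇒ [20,7,3,18,15,4,22,6,19,21]
j=6: 22>21, skip
j=7: 6≤21, i=6, swap(6,7) ⇒ [20,7,3,18,15,4,6,22,19,21]
j=8: 19≤21, i=7, swap(7,8) ⇒ [20,7,3,18,15,4,6,19,22,21]
(after j=8) nums = [20,7,3,18,15,4,6,19,22,21]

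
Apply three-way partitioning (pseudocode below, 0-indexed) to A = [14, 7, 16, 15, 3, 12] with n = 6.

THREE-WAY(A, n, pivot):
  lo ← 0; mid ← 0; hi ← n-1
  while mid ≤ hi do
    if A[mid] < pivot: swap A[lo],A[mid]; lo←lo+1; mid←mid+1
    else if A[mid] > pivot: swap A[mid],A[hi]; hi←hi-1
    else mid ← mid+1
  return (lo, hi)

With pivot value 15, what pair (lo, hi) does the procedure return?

(4, 4)

lo=0 mid=0 hi=5
14<15: swap(0,0), lo=1 mid=1 ⇒ [14, 7, 16, 15, 3, 12]
7<15: swap(1,1), lo=2 mid=2 ⇒ [14, 7, 16, 15, 3, 12]
16>15: swap(2,5), hi=4 ⇒ [14, 7, 12, 15, 3, 16]
12<15: swap(2,2), lo=3 mid=3 ⇒ [14, 7, 12, 15, 3, 16]
15=15: mid=4
3<15: swap(3,4), lo=4 mid=5 ⇒ [14, 7, 12, 3, 15, 16]
done. lo=4 hi=4; A=[14, 7, 12, 3, 15, 16]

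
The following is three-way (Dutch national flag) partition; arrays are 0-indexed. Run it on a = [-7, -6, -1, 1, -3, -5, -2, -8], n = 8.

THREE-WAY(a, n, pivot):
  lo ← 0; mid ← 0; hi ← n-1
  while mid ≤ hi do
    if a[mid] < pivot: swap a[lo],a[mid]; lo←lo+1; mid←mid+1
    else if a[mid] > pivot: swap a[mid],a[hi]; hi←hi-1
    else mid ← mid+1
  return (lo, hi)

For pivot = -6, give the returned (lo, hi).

(2, 2)

lo=0 mid=0 hi=7
-7<-6: swap(0,0), lo=1 mid=1 ⇒ [-7, -6, -1, 1, -3, -5, -2, -8]
-6=-6: mid=2
-1>-6: swap(2,7), hi=6 ⇒ [-7, -6, -8, 1, -3, -5, -2, -1]
-8<-6: swap(1,2), lo=2 mid=3 ⇒ [-7, -8, -6, 1, -3, -5, -2, -1]
1>-6: swap(3,6), hi=5 ⇒ [-7, -8, -6, -2, -3, -5, 1, -1]
-2>-6: swap(3,5), hi=4 ⇒ [-7, -8, -6, -5, -3, -2, 1, -1]
-5>-6: swap(3,4), hi=3 ⇒ [-7, -8, -6, -3, -5, -2, 1, -1]
-3>-6: swap(3,3), hi=2 ⇒ [-7, -8, -6, -3, -5, -2, 1, -1]
done. lo=2 hi=2; a=[-7, -8, -6, -3, -5, -2, 1, -1]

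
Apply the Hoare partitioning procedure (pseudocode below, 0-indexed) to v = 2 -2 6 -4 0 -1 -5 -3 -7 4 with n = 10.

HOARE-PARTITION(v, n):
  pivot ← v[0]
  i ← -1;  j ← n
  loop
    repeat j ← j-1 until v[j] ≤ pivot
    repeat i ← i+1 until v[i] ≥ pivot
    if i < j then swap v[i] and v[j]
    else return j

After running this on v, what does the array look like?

pivot = v[0] = 2; i = -1, j = 10
j→8 (v[8]=-7≤2), i→0 (v[0]=2≥2); i<j, swap → -7 -2 6 -4 0 -1 -5 -3 2 4
j→7 (v[7]=-3≤2), i→2 (v[2]=6≥2); i<j, swap → -7 -2 -3 -4 0 -1 -5 6 2 4
j→6, i→7; i≥j, return j=6. v = -7 -2 -3 -4 0 -1 -5 6 2 4

-7 -2 -3 -4 0 -1 -5 6 2 4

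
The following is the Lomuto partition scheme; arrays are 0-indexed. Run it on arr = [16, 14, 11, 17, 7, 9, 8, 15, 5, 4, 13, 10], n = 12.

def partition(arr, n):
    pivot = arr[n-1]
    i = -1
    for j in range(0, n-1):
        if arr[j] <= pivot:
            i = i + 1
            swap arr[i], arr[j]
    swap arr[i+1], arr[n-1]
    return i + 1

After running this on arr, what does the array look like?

[7, 9, 8, 5, 4, 10, 11, 15, 17, 16, 13, 14]

pivot = arr[11] = 10; i = -1
j=0: arr[0]=16 > 10 → no swap
j=1: arr[1]=14 > 10 → no swap
j=2: arr[2]=11 > 10 → no swap
j=3: arr[3]=17 > 10 → no swap
j=4: arr[4]=7 ≤ 10 → i=0, swap arr[0],arr[4] → [7, 14, 11, 17, 16, 9, 8, 15, 5, 4, 13, 10]
j=5: arr[5]=9 ≤ 10 → i=1, swap arr[1],arr[5] → [7, 9, 11, 17, 16, 14, 8, 15, 5, 4, 13, 10]
j=6: arr[6]=8 ≤ 10 → i=2, swap arr[2],arr[6] → [7, 9, 8, 17, 16, 14, 11, 15, 5, 4, 13, 10]
j=7: arr[7]=15 > 10 → no swap
j=8: arr[8]=5 ≤ 10 → i=3, swap arr[3],arr[8] → [7, 9, 8, 5, 16, 14, 11, 15, 17, 4, 13, 10]
j=9: arr[9]=4 ≤ 10 → i=4, swap arr[4],arr[9] → [7, 9, 8, 5, 4, 14, 11, 15, 17, 16, 13, 10]
j=10: arr[10]=13 > 10 → no swap
final swap arr[5],arr[11] → [7, 9, 8, 5, 4, 10, 11, 15, 17, 16, 13, 14]; return 5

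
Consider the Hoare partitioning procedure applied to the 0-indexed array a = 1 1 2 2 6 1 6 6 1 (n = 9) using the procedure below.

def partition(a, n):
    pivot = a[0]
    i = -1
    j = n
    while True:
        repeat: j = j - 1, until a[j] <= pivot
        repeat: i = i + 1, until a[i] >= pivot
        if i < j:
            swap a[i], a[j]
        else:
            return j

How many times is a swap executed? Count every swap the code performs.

2

pivot=1
j stops at 8 (1), i stops at 0 (1); swap ⇒ 1 1 2 2 6 1 6 6 1
j stops at 5 (1), i stops at 1 (1); swap ⇒ 1 1 2 2 6 1 6 6 1
j stops at 1, i stops at 2; i≥j ⇒ return 1. a=1 1 2 2 6 1 6 6 1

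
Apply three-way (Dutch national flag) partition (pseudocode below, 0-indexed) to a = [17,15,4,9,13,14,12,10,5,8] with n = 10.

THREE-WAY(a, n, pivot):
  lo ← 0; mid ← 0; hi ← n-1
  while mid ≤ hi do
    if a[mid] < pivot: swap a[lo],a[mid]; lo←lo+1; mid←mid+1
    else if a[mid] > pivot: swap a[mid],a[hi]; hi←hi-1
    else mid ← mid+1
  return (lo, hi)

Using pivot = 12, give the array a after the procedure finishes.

pivot = 12; lo=0, mid=0, hi=9
a[mid]=17>12: swap a[0],a[9]; hi=8 → [8,15,4,9,13,14,12,10,5,17]
a[mid]=8<12: swap a[0],a[0]; lo=1,mid=1 → [8,15,4,9,13,14,12,10,5,17]
a[mid]=15>12: swap a[1],a[8]; hi=7 → [8,5,4,9,13,14,12,10,15,17]
a[mid]=5<12: swap a[1],a[1]; lo=2,mid=2 → [8,5,4,9,13,14,12,10,15,17]
a[mid]=4<12: swap a[2],a[2]; lo=3,mid=3 → [8,5,4,9,13,14,12,10,15,17]
a[mid]=9<12: swap a[3],a[3]; lo=4,mid=4 → [8,5,4,9,13,14,12,10,15,17]
a[mid]=13>12: swap a[4],a[7]; hi=6 → [8,5,4,9,10,14,12,13,15,17]
a[mid]=10<12: swap a[4],a[4]; lo=5,mid=5 → [8,5,4,9,10,14,12,13,15,17]
a[mid]=14>12: swap a[5],a[6]; hi=5 → [8,5,4,9,10,12,14,13,15,17]
a[mid]=12=12: mid=6
end: lo=5, hi=5; a = [8,5,4,9,10,12,14,13,15,17]

[8,5,4,9,10,12,14,13,15,17]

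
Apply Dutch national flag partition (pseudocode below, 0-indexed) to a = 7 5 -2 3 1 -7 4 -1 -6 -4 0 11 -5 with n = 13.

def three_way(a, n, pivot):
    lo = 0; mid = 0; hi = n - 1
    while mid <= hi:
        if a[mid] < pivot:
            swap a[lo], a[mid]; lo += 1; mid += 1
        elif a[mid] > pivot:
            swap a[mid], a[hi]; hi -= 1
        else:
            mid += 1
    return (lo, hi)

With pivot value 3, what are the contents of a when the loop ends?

-5 0 -2 1 -7 -4 -1 -6 3 4 11 5 7

lo=0 mid=0 hi=12
7>3: swap(0,12), hi=11 ⇒ -5 5 -2 3 1 -7 4 -1 -6 -4 0 11 7
-5<3: swap(0,0), lo=1 mid=1 ⇒ -5 5 -2 3 1 -7 4 -1 -6 -4 0 11 7
5>3: swap(1,11), hi=10 ⇒ -5 11 -2 3 1 -7 4 -1 -6 -4 0 5 7
11>3: swap(1,10), hi=9 ⇒ -5 0 -2 3 1 -7 4 -1 -6 -4 11 5 7
0<3: swap(1,1), lo=2 mid=2 ⇒ -5 0 -2 3 1 -7 4 -1 -6 -4 11 5 7
-2<3: swap(2,2), lo=3 mid=3 ⇒ -5 0 -2 3 1 -7 4 -1 -6 -4 11 5 7
3=3: mid=4
1<3: swap(3,4), lo=4 mid=5 ⇒ -5 0 -2 1 3 -7 4 -1 -6 -4 11 5 7
-7<3: swap(4,5), lo=5 mid=6 ⇒ -5 0 -2 1 -7 3 4 -1 -6 -4 11 5 7
4>3: swap(6,9), hi=8 ⇒ -5 0 -2 1 -7 3 -4 -1 -6 4 11 5 7
-4<3: swap(5,6), lo=6 mid=7 ⇒ -5 0 -2 1 -7 -4 3 -1 -6 4 11 5 7
-1<3: swap(6,7), lo=7 mid=8 ⇒ -5 0 -2 1 -7 -4 -1 3 -6 4 11 5 7
-6<3: swap(7,8), lo=8 mid=9 ⇒ -5 0 -2 1 -7 -4 -1 -6 3 4 11 5 7
done. lo=8 hi=8; a=-5 0 -2 1 -7 -4 -1 -6 3 4 11 5 7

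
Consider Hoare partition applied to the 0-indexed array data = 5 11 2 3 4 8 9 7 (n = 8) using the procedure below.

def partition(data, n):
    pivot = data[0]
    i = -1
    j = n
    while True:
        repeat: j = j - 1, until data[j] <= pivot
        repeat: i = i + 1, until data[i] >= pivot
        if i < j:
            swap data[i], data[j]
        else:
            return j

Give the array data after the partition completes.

4 3 2 11 5 8 9 7

pivot=5
j stops at 4 (4), i stops at 0 (5); swap ⇒ 4 11 2 3 5 8 9 7
j stops at 3 (3), i stops at 1 (11); swap ⇒ 4 3 2 11 5 8 9 7
j stops at 2, i stops at 3; i≥j ⇒ return 2. data=4 3 2 11 5 8 9 7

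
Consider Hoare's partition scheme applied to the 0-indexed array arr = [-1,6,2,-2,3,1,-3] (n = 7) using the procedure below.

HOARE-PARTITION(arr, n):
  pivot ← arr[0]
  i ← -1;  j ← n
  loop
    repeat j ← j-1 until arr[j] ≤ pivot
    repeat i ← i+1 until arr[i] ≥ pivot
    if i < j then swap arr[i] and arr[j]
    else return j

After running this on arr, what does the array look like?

[-3,-2,2,6,3,1,-1]

pivot = arr[0] = -1; i = -1, j = 7
j→6 (arr[6]=-3≤-1), i→0 (arr[0]=-1≥-1); i<j, swap → [-3,6,2,-2,3,1,-1]
j→3 (arr[3]=-2≤-1), i→1 (arr[1]=6≥-1); i<j, swap → [-3,-2,2,6,3,1,-1]
j→1, i→2; i≥j, return j=1. arr = [-3,-2,2,6,3,1,-1]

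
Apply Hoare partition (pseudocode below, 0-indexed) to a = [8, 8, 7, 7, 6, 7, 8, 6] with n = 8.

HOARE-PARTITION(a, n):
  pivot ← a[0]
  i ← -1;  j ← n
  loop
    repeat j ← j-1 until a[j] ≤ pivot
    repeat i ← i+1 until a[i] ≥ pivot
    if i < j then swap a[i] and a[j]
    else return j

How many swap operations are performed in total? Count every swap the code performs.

2

pivot = a[0] = 8; i = -1, j = 8
j→7 (a[7]=6≤8), i→0 (a[0]=8≥8); i<j, swap → [6, 8, 7, 7, 6, 7, 8, 8]
j→6 (a[6]=8≤8), i→1 (a[1]=8≥8); i<j, swap → [6, 8, 7, 7, 6, 7, 8, 8]
j→5, i→6; i≥j, return j=5. a = [6, 8, 7, 7, 6, 7, 8, 8]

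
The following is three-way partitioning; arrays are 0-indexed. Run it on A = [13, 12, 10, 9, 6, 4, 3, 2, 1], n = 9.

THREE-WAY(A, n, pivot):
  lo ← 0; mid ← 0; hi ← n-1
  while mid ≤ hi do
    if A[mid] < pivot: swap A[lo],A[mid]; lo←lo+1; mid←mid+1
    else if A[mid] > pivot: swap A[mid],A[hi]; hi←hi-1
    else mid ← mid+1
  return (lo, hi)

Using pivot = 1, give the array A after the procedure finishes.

[1, 10, 9, 6, 4, 3, 2, 12, 13]

lo=0 mid=0 hi=8
13>1: swap(0,8), hi=7 ⇒ [1, 12, 10, 9, 6, 4, 3, 2, 13]
1=1: mid=1
12>1: swap(1,7), hi=6 ⇒ [1, 2, 10, 9, 6, 4, 3, 12, 13]
2>1: swap(1,6), hi=5 ⇒ [1, 3, 10, 9, 6, 4, 2, 12, 13]
3>1: swap(1,5), hi=4 ⇒ [1, 4, 10, 9, 6, 3, 2, 12, 13]
4>1: swap(1,4), hi=3 ⇒ [1, 6, 10, 9, 4, 3, 2, 12, 13]
6>1: swap(1,3), hi=2 ⇒ [1, 9, 10, 6, 4, 3, 2, 12, 13]
9>1: swap(1,2), hi=1 ⇒ [1, 10, 9, 6, 4, 3, 2, 12, 13]
10>1: swap(1,1), hi=0 ⇒ [1, 10, 9, 6, 4, 3, 2, 12, 13]
done. lo=0 hi=0; A=[1, 10, 9, 6, 4, 3, 2, 12, 13]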